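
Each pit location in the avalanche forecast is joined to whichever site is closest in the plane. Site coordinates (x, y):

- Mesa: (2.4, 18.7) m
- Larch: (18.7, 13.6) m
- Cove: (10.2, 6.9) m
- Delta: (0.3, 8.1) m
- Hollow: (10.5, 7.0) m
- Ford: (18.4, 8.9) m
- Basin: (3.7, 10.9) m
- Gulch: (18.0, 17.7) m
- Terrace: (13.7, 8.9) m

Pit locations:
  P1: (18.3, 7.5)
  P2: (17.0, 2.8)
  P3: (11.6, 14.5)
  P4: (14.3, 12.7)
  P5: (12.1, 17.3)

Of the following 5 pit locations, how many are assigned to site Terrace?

P1 → Ford
P2 → Ford
P3 → Terrace
P4 → Terrace
P5 → Gulch
2 of the 5 go to Terrace.

2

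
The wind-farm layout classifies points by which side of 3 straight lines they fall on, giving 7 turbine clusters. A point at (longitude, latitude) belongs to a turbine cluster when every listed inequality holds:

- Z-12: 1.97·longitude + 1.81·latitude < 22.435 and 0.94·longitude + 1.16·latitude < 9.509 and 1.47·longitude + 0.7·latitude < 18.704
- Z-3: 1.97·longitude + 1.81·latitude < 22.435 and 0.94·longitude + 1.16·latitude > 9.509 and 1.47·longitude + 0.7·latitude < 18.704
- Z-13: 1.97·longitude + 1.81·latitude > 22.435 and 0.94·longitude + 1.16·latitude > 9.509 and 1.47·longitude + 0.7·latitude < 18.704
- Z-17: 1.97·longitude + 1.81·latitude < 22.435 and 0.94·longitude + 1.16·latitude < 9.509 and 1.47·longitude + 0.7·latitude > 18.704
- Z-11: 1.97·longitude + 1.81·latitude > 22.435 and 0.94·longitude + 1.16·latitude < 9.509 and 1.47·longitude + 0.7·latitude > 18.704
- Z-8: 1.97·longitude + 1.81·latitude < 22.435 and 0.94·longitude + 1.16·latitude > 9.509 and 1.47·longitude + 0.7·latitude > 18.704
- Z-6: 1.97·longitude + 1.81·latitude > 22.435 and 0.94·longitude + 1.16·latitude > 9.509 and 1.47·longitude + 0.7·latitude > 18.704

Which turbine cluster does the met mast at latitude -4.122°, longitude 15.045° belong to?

Z-17

1.97·15.045 + 1.81·-4.122 = 22.178, which is < 22.435
0.94·15.045 + 1.16·-4.122 = 9.361, which is < 9.509
1.47·15.045 + 0.7·-4.122 = 19.231, which is > 18.704
This sign pattern matches Z-17.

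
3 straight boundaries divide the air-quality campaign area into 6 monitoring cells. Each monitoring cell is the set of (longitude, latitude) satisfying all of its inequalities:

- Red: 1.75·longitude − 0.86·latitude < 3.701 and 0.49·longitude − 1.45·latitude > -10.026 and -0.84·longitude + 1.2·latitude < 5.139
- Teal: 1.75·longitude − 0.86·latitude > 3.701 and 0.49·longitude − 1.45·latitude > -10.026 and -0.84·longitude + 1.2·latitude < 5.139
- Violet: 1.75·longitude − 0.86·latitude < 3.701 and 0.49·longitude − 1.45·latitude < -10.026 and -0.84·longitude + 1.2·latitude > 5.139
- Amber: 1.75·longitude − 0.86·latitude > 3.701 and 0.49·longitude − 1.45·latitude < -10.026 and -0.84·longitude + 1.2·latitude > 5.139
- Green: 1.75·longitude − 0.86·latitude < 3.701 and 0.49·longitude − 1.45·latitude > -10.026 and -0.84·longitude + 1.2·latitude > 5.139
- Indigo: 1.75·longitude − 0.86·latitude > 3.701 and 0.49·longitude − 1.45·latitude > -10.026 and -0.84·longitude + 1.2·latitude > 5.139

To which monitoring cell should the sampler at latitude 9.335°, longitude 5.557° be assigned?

1.75·5.557 − 0.86·9.335 = 1.697, which is < 3.701
0.49·5.557 − 1.45·9.335 = -10.813, which is < -10.026
-0.84·5.557 + 1.2·9.335 = 6.534, which is > 5.139
This sign pattern matches Violet.

Violet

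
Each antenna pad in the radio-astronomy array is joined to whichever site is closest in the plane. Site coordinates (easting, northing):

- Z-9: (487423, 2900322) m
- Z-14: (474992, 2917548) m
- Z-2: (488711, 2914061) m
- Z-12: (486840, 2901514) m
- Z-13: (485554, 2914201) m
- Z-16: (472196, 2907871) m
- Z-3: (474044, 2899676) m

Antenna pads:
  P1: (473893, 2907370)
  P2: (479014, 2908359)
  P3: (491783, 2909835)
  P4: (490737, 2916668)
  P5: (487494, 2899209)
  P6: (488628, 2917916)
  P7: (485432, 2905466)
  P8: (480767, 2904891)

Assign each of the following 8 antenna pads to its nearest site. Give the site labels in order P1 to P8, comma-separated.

Z-16, Z-16, Z-2, Z-2, Z-9, Z-2, Z-12, Z-12

P1 → Z-16 (d²=3130810.00)
P2 → Z-16 (d²=46723268.00)
P3 → Z-2 (d²=27296260.00)
P4 → Z-2 (d²=10901125.00)
P5 → Z-9 (d²=1243810.00)
P6 → Z-2 (d²=14867914.00)
P7 → Z-12 (d²=17600768.00)
P8 → Z-12 (d²=48285458.00)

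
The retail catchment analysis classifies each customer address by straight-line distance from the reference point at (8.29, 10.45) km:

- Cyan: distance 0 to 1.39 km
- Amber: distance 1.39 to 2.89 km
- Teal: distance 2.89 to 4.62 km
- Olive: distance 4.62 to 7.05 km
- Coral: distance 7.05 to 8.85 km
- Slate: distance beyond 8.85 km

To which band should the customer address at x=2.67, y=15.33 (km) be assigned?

Coral

Distance = √((2.67−8.29)² + (15.33−10.45)²) = √(31.584 + 23.814) = 7.443 km.
7.05 ≤ 7.443 < 8.85 → Coral.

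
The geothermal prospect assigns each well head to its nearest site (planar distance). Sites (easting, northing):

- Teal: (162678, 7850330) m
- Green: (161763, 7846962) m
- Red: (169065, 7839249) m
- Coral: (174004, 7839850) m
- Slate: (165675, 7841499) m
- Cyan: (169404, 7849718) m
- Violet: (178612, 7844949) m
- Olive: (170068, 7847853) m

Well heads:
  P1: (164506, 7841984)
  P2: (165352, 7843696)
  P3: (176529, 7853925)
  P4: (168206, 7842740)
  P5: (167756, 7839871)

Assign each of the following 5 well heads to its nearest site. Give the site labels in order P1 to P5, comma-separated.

Slate, Slate, Cyan, Slate, Red

P1 → Slate (d²=1601786.00)
P2 → Slate (d²=4931138.00)
P3 → Cyan (d²=68464474.00)
P4 → Slate (d²=7946042.00)
P5 → Red (d²=2100365.00)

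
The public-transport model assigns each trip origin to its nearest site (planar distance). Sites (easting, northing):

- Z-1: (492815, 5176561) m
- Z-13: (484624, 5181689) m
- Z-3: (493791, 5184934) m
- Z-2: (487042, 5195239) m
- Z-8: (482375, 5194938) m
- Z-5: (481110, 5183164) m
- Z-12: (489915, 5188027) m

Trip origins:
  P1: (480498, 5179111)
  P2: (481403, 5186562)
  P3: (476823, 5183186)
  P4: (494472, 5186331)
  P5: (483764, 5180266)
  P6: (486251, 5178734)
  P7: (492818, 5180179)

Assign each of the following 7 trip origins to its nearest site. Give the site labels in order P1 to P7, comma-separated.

P1 → Z-5 (d²=16801353.00)
P2 → Z-5 (d²=11632253.00)
P3 → Z-5 (d²=18378853.00)
P4 → Z-3 (d²=2415370.00)
P5 → Z-13 (d²=2764529.00)
P6 → Z-13 (d²=11379154.00)
P7 → Z-1 (d²=13089933.00)

Z-5, Z-5, Z-5, Z-3, Z-13, Z-13, Z-1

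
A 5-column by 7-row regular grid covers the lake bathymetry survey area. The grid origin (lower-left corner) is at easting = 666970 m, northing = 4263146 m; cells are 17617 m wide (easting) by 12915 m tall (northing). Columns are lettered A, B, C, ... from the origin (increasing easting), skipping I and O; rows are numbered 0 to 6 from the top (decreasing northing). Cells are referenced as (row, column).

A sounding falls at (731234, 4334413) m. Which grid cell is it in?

(1, D)

Column index: ⌊(731234 − 666970) / 17617⌋ = ⌊3.648⌋ = 3 → column D
Row offset from origin: ⌊(4334413 − 4263146) / 12915⌋ = ⌊5.518⌋ = 5 → row 1 (counted from top)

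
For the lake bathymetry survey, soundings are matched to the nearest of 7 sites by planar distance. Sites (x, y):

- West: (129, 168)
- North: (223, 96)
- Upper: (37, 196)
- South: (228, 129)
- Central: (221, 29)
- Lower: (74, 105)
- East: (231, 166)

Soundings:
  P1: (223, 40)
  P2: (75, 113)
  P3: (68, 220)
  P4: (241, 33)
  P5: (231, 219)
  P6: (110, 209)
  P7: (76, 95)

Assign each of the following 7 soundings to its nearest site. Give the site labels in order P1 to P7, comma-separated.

P1 → Central (d²=125.00)
P2 → Lower (d²=65.00)
P3 → Upper (d²=1537.00)
P4 → Central (d²=416.00)
P5 → East (d²=2809.00)
P6 → West (d²=2042.00)
P7 → Lower (d²=104.00)

Central, Lower, Upper, Central, East, West, Lower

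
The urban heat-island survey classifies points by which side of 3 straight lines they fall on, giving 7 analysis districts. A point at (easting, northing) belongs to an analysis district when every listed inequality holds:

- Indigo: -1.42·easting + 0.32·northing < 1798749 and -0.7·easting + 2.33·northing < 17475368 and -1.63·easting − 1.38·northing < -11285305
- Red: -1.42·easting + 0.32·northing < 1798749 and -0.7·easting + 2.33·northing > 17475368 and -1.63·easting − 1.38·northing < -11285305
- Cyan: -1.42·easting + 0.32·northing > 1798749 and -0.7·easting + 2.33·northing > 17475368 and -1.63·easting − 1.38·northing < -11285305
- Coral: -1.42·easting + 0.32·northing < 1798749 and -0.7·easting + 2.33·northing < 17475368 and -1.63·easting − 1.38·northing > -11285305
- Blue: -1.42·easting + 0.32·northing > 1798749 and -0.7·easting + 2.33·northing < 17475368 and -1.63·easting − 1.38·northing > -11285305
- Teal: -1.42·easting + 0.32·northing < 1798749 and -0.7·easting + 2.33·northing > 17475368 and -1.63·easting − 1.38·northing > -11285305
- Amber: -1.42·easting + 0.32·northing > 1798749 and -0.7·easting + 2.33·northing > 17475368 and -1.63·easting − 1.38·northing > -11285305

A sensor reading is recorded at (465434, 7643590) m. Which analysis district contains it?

Red

-1.42·465434 + 0.32·7643590 = 1785032.520, which is < 1798749
-0.7·465434 + 2.33·7643590 = 17483760.900, which is > 17475368
-1.63·465434 − 1.38·7643590 = -11306811.620, which is < -11285305
This sign pattern matches Red.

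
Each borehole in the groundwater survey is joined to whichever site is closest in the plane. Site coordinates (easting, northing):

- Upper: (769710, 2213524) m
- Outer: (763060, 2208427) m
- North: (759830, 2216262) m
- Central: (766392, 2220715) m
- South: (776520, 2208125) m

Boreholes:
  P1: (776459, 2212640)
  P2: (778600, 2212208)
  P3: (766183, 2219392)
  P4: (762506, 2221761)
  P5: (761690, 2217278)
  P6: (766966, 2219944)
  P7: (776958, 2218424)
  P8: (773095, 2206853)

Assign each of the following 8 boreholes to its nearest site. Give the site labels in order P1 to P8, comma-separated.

South, South, Central, Central, North, Central, Upper, South

P1 → South (d²=20388946.00)
P2 → South (d²=20997289.00)
P3 → Central (d²=1794010.00)
P4 → Central (d²=16195112.00)
P5 → North (d²=4491856.00)
P6 → Central (d²=923917.00)
P7 → Upper (d²=76543504.00)
P8 → South (d²=13348609.00)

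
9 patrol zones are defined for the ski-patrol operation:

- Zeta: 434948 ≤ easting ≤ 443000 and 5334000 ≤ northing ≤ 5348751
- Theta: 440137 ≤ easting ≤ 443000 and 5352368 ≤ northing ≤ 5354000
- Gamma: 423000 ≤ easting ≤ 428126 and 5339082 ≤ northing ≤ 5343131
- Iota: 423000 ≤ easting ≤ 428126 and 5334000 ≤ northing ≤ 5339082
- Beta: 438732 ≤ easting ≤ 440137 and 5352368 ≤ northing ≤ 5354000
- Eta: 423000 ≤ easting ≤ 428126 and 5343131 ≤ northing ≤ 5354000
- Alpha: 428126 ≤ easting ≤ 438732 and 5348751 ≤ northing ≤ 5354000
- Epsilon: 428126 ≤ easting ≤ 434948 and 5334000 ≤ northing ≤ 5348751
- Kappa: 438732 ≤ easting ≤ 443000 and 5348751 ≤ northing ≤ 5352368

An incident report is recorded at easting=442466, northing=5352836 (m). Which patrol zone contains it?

The point has easting = 442466 and northing = 5352836.
Only Theta satisfies 440137 ≤ easting ≤ 443000 and 5352368 ≤ northing ≤ 5354000.

Theta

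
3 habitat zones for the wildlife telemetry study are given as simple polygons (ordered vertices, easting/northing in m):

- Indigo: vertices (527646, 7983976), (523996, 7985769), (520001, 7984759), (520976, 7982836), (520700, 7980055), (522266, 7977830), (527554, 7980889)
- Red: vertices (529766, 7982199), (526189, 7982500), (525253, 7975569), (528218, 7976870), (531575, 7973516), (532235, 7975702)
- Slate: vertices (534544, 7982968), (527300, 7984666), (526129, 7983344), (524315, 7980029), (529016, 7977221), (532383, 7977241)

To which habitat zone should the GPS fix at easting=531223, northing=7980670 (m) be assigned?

Cast a ray rightward from (531223, 7980670). For each polygon, the edges (by vertex number in listed order) whose endpoints lie on opposite sides of northing = 7980670, where each meets that height, and whether that is right or left of the point:
Indigo: 4–5 at easting≈520761.0 (left), 6–7 at easting≈527175.4 (left) → 0 crossings.
Red: 2–3 at easting≈525941.9 (left), 6–1 at easting≈530347.1 (left) → 0 crossings.
Slate: 3–4 at easting≈524665.8 (left), 6–1 at easting≈533676.9 (right) → 1 crossing.
Only Slate has an odd count, so the point is inside Slate.

Slate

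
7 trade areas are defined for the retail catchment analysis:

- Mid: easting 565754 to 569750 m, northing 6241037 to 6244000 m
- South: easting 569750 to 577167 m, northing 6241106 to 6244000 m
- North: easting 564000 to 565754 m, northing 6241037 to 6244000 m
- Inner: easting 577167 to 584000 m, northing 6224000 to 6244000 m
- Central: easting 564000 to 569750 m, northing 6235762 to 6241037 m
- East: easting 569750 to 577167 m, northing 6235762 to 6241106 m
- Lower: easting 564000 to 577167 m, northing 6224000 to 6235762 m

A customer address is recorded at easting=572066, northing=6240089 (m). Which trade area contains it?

The point has easting = 572066 and northing = 6240089.
Only East satisfies 569750 ≤ easting ≤ 577167 and 6235762 ≤ northing ≤ 6241106.

East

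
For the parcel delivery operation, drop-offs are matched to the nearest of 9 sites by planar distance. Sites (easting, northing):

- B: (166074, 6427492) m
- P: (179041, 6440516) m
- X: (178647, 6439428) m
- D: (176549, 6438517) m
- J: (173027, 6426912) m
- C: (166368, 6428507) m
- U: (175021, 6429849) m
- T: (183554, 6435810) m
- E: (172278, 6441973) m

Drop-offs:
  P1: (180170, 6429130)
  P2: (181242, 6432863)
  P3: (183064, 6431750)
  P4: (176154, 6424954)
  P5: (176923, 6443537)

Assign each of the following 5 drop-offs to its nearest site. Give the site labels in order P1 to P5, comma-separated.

P1 → U (d²=27029162.00)
P2 → T (d²=14030153.00)
P3 → T (d²=16723700.00)
P4 → J (d²=13611893.00)
P5 → P (d²=13612365.00)

U, T, T, J, P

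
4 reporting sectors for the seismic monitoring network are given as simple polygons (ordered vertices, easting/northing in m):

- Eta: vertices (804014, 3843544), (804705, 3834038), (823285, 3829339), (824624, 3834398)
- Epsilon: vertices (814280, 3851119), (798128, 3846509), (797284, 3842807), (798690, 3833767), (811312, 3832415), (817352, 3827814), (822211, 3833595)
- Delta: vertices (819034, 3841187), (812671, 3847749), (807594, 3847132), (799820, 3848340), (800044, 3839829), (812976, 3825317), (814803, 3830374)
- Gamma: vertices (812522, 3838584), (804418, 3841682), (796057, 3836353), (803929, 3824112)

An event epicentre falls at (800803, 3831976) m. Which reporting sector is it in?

Cast a ray rightward from (800803, 3831976). For each polygon, the edges (by vertex number in listed order) whose endpoints lie on opposite sides of northing = 3831976, where each meets that height, and whether that is right or left of the point:
Eta: 2–3 at easting≈812858.2 (right), 3–4 at easting≈823983.0 (right) → 2 crossings.
Epsilon: 5–6 at easting≈811888.3 (right), 6–7 at easting≈820850.2 (right) → 2 crossings.
Delta: 5–6 at easting≈807042.0 (right), 7–1 at easting≈815429.8 (right) → 2 crossings.
Gamma: 3–4 at easting≈798871.8 (left), 4–1 at easting≈808598.4 (right) → 1 crossing.
Only Gamma has an odd count, so the point is inside Gamma.

Gamma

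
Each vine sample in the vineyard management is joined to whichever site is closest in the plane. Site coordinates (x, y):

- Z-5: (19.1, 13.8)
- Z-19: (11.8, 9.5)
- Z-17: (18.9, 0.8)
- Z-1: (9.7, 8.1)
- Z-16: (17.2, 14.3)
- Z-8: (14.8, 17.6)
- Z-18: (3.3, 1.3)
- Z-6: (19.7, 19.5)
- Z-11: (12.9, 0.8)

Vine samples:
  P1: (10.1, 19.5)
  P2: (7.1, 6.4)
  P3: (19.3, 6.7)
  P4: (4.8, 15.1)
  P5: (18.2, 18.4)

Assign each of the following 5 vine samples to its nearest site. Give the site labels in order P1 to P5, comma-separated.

P1 → Z-8 (d²=25.70)
P2 → Z-1 (d²=9.65)
P3 → Z-17 (d²=34.97)
P4 → Z-1 (d²=73.01)
P5 → Z-6 (d²=3.46)

Z-8, Z-1, Z-17, Z-1, Z-6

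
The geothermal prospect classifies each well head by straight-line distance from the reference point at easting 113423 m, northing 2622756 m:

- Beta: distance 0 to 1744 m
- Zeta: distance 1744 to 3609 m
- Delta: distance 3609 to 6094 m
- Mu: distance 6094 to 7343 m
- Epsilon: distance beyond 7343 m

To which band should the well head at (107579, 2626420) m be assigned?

Distance = √((107579−113423)² + (2626420−2622756)²) = √(34152336.000 + 13424896.000) = 6897.625 m.
6094 ≤ 6897.625 < 7343 → Mu.

Mu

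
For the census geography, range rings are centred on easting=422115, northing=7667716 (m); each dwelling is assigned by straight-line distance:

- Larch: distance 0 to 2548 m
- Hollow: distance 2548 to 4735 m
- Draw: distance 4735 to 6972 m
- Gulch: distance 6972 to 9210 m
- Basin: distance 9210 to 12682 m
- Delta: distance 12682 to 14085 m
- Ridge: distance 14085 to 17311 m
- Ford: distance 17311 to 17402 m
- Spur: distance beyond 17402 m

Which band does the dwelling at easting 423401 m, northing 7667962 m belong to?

Distance = √((423401−422115)² + (7667962−7667716)²) = √(1653796.000 + 60516.000) = 1309.317 m.
0 ≤ 1309.317 < 2548 → Larch.

Larch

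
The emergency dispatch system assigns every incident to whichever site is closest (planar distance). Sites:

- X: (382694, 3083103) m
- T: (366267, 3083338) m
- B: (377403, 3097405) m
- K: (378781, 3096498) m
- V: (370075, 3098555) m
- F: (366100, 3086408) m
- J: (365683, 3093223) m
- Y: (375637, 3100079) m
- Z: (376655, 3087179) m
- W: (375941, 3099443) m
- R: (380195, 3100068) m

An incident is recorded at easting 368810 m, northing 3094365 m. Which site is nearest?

Squared distances to each site:
X: 319598100.000; T: 128061578.000; B: 83081249.000; K: 103970530.000; V: 19156325.000; F: 70657949.000; J: 11082293.000; Y: 79257725.000; Z: 113182621.000; W: 76637245.000; R: 162142434.000.
Minimum at J.

J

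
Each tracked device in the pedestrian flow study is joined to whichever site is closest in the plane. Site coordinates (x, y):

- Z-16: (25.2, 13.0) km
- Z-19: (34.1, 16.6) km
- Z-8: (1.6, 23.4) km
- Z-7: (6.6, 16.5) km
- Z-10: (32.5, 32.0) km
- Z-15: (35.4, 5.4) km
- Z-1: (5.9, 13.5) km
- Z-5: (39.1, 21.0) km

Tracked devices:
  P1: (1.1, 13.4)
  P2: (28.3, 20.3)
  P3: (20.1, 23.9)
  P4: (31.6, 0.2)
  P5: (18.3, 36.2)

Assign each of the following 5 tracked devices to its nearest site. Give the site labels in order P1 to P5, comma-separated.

P1 → Z-1 (d²=23.05)
P2 → Z-19 (d²=47.33)
P3 → Z-16 (d²=144.82)
P4 → Z-15 (d²=41.48)
P5 → Z-10 (d²=219.28)

Z-1, Z-19, Z-16, Z-15, Z-10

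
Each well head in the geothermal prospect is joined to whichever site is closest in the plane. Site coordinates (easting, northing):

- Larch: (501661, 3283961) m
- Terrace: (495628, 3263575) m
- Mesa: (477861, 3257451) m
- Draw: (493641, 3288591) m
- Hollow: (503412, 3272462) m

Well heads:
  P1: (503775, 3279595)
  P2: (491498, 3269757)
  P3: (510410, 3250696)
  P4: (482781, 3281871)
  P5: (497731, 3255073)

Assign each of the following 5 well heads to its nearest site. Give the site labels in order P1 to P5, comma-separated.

Larch, Terrace, Terrace, Draw, Terrace

P1 → Larch (d²=23530952.00)
P2 → Terrace (d²=55274024.00)
P3 → Terrace (d²=384376165.00)
P4 → Draw (d²=163098000.00)
P5 → Terrace (d²=76706613.00)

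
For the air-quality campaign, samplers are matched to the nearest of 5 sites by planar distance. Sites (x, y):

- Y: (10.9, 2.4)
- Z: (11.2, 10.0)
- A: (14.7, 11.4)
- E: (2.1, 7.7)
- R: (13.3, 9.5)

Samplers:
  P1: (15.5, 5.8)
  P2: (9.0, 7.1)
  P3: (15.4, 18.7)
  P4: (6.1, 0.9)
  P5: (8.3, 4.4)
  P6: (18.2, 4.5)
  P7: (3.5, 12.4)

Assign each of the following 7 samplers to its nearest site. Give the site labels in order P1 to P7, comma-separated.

R, Z, A, Y, Y, R, E

P1 → R (d²=18.53)
P2 → Z (d²=13.25)
P3 → A (d²=53.78)
P4 → Y (d²=25.29)
P5 → Y (d²=10.76)
P6 → R (d²=49.01)
P7 → E (d²=24.05)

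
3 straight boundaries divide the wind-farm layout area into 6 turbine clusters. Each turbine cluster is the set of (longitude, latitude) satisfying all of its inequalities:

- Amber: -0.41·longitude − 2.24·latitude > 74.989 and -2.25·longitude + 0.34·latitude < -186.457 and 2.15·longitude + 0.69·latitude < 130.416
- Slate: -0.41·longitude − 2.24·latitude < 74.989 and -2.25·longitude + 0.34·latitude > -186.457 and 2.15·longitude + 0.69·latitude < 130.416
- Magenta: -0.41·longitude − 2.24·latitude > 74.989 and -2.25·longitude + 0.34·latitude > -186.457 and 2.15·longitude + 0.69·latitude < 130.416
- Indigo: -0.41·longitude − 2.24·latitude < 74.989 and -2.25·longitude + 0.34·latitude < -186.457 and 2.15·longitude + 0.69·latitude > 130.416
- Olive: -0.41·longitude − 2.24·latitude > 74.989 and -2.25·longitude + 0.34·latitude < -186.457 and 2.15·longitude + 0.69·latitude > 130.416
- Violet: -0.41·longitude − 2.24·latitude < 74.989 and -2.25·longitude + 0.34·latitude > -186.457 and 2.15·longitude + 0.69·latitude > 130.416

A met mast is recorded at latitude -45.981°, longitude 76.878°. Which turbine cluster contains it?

-0.41·76.878 − 2.24·-45.981 = 71.477, which is < 74.989
-2.25·76.878 + 0.34·-45.981 = -188.609, which is < -186.457
2.15·76.878 + 0.69·-45.981 = 133.561, which is > 130.416
This sign pattern matches Indigo.

Indigo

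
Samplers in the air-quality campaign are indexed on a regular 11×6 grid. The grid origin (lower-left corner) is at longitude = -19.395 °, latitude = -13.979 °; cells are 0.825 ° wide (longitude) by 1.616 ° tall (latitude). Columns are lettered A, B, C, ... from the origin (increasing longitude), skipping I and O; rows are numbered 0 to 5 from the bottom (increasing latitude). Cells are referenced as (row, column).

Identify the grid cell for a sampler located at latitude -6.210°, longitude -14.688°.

(4, F)

Column index: ⌊(-14.688 − -19.395) / 0.825⌋ = ⌊5.705⌋ = 5 → column F
Row offset from origin: ⌊(-6.210 − -13.979) / 1.616⌋ = ⌊4.808⌋ = 4 → row 4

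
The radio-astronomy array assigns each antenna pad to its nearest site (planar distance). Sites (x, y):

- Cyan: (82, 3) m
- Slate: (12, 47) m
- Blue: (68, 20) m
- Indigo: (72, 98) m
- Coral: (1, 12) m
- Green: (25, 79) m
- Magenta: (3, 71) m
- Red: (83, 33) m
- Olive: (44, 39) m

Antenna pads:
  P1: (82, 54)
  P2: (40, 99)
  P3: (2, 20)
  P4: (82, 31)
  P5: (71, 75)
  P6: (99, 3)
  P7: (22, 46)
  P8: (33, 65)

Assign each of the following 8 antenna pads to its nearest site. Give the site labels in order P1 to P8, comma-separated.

P1 → Red (d²=442.00)
P2 → Green (d²=625.00)
P3 → Coral (d²=65.00)
P4 → Red (d²=5.00)
P5 → Indigo (d²=530.00)
P6 → Cyan (d²=289.00)
P7 → Slate (d²=101.00)
P8 → Green (d²=260.00)

Red, Green, Coral, Red, Indigo, Cyan, Slate, Green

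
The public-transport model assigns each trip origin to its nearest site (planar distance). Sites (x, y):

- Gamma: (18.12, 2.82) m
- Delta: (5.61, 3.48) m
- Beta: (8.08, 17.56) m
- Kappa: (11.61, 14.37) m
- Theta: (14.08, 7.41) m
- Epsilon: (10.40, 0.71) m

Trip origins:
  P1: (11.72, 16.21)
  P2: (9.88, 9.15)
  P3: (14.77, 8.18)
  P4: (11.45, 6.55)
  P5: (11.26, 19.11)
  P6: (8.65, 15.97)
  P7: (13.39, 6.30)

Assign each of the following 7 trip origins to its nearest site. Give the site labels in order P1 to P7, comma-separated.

P1 → Kappa (d²=3.40)
P2 → Theta (d²=20.67)
P3 → Theta (d²=1.07)
P4 → Theta (d²=7.66)
P5 → Beta (d²=12.51)
P6 → Beta (d²=2.85)
P7 → Theta (d²=1.71)

Kappa, Theta, Theta, Theta, Beta, Beta, Theta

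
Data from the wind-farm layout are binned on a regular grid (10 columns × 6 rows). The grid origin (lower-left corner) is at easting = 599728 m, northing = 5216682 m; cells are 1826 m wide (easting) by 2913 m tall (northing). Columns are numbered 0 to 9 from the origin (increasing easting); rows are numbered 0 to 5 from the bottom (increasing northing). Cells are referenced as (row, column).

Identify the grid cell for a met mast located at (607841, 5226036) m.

(3, 4)

Column index: ⌊(607841 − 599728) / 1826⌋ = ⌊4.443⌋ = 4
Row offset from origin: ⌊(5226036 − 5216682) / 2913⌋ = ⌊3.211⌋ = 3 → row 3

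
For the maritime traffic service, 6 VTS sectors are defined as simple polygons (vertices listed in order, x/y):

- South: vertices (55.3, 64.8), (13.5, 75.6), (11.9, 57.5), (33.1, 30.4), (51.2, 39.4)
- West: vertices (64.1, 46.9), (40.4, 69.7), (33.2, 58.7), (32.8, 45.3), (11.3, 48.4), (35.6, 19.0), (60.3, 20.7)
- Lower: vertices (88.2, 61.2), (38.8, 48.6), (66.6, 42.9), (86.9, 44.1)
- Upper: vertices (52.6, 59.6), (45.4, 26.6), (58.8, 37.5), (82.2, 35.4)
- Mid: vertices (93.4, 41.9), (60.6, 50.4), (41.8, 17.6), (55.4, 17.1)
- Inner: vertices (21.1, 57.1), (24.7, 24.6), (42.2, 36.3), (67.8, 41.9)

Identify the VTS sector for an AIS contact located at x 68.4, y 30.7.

Cast a ray rightward from (68.4, 30.7). For each polygon, the edges (by vertex number in listed order) whose endpoints lie on opposite sides of y = 30.7, where each meets that height, and whether that is right or left of the point:
South: 3–4 at x≈32.87 (left), 4–5 at x≈33.70 (left) → 0 crossings.
West: 5–6 at x≈25.93 (left), 7–1 at x≈61.75 (left) → 0 crossings.
Lower: no edge straddles that height → 0 crossings.
Upper: 1–2 at x≈46.29 (left), 2–3 at x≈50.44 (left) → 0 crossings.
Mid: 2–3 at x≈49.31 (left), 4–1 at x≈76.24 (right) → 1 crossing.
Inner: 1–2 at x≈24.02 (left), 2–3 at x≈33.82 (left) → 0 crossings.
Only Mid has an odd count, so the point is inside Mid.

Mid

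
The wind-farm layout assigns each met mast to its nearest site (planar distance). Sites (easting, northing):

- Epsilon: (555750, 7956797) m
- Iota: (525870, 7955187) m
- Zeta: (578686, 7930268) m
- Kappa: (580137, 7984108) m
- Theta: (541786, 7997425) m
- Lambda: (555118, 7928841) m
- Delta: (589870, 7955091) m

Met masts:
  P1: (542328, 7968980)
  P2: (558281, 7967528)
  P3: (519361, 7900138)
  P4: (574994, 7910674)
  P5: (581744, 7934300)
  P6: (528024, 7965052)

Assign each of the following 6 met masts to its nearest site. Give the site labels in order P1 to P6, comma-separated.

P1 → Epsilon (d²=328575573.00)
P2 → Epsilon (d²=121560322.00)
P3 → Lambda (d²=2102425258.00)
P4 → Zeta (d²=397555700.00)
P5 → Zeta (d²=25608388.00)
P6 → Iota (d²=101957941.00)

Epsilon, Epsilon, Lambda, Zeta, Zeta, Iota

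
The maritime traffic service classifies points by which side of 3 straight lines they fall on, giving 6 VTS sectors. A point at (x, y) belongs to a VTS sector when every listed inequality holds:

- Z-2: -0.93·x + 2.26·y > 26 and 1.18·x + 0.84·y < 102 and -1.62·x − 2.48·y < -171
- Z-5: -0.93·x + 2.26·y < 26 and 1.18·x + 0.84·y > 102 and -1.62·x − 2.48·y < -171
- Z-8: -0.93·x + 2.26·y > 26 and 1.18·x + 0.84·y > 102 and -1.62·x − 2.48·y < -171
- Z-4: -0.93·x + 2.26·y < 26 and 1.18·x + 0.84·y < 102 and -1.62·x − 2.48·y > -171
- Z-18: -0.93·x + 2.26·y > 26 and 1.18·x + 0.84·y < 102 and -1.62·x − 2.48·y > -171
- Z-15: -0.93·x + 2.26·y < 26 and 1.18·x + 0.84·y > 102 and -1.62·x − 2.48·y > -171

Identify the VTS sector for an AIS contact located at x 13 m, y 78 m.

-0.93·13 + 2.26·78 = 164.190, which is > 26
1.18·13 + 0.84·78 = 80.860, which is < 102
-1.62·13 − 2.48·78 = -214.500, which is < -171
This sign pattern matches Z-2.

Z-2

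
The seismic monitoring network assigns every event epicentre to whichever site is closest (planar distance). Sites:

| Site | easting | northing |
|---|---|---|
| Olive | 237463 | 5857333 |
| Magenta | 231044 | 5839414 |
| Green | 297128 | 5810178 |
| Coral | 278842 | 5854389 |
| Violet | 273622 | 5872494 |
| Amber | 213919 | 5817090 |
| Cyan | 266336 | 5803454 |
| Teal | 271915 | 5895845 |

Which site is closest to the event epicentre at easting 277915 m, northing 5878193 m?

Squared distances to each site:
Olive: 2071503904.000; Magenta: 3700701482.000; Green: 4995179594.000; Coral: 567489745.000; Violet: 50908450.000; Amber: 7829064625.000; Cyan: 5719991362.000; Teal: 347593104.000.
Minimum at Violet.

Violet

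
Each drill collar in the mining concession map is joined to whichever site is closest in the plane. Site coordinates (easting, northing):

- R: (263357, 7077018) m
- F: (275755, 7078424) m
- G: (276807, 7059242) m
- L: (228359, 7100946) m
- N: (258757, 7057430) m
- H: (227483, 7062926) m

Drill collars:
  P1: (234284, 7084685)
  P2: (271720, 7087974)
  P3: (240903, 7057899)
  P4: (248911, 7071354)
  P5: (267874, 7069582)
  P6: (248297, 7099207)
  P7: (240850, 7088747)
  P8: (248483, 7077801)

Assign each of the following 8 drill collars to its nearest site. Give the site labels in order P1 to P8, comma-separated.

L, F, H, R, R, L, L, R

P1 → L (d²=299525746.00)
P2 → F (d²=107483725.00)
P3 → H (d²=205367129.00)
P4 → R (d²=240767812.00)
P5 → R (d²=75697385.00)
P6 → L (d²=400547965.00)
P7 → L (d²=304840682.00)
P8 → R (d²=221848965.00)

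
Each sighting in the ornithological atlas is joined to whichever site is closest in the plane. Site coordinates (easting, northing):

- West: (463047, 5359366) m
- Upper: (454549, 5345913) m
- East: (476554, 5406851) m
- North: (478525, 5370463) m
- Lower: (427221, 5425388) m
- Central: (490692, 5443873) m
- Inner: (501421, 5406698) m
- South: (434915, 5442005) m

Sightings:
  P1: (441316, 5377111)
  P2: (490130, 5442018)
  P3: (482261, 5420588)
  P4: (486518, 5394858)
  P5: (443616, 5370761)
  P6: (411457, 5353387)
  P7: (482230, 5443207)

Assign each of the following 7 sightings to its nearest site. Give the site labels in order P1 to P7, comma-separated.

P1 → West (d²=787121386.00)
P2 → Central (d²=3756869.00)
P3 → East (d²=221275018.00)
P4 → East (d²=243113345.00)
P5 → West (d²=507409786.00)
P6 → Upper (d²=1912781140.00)
P7 → Central (d²=72049000.00)

West, Central, East, East, West, Upper, Central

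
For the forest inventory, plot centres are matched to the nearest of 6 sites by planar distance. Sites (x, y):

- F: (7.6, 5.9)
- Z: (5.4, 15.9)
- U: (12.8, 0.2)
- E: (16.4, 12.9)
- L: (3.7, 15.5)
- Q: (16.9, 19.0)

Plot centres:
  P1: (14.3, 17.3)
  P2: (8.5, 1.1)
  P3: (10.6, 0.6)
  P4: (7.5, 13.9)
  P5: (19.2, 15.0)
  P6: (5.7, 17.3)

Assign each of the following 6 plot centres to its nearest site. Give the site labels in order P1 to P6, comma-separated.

P1 → Q (d²=9.65)
P2 → U (d²=19.30)
P3 → U (d²=5.00)
P4 → Z (d²=8.41)
P5 → E (d²=12.25)
P6 → Z (d²=2.05)

Q, U, U, Z, E, Z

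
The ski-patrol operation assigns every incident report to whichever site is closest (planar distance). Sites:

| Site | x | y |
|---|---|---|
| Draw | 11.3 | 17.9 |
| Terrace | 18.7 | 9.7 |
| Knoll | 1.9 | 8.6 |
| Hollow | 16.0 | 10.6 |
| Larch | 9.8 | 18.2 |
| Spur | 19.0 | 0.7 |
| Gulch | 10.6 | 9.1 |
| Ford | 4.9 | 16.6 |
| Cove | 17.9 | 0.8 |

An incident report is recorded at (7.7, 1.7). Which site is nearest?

Squared distances to each site:
Draw: 275.400; Terrace: 185.000; Knoll: 81.250; Hollow: 148.100; Larch: 276.660; Spur: 128.690; Gulch: 63.170; Ford: 229.850; Cove: 104.850.
Minimum at Gulch.

Gulch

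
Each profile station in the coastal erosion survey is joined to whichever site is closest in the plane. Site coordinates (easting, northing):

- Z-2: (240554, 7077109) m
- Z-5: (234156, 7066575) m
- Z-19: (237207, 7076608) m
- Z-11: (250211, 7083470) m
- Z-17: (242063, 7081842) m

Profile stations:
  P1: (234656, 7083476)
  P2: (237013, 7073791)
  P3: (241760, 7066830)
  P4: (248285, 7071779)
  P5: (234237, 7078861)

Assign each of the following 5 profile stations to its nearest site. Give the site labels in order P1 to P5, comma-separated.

Z-19, Z-19, Z-5, Z-2, Z-19

P1 → Z-19 (d²=53677025.00)
P2 → Z-19 (d²=7973125.00)
P3 → Z-5 (d²=57885841.00)
P4 → Z-2 (d²=88177261.00)
P5 → Z-19 (d²=13896909.00)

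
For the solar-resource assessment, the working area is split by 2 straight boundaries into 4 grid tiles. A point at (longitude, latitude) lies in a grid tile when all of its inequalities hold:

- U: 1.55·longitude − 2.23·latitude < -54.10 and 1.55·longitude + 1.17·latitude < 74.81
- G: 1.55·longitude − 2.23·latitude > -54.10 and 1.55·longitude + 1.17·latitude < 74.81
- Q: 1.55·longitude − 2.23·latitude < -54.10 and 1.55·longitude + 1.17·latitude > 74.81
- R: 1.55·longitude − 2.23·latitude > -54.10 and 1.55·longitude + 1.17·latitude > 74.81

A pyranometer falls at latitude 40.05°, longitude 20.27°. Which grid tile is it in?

Q

1.55·20.27 − 2.23·40.05 = -57.893, which is < -54.10
1.55·20.27 + 1.17·40.05 = 78.277, which is > 74.81
This sign pattern matches Q.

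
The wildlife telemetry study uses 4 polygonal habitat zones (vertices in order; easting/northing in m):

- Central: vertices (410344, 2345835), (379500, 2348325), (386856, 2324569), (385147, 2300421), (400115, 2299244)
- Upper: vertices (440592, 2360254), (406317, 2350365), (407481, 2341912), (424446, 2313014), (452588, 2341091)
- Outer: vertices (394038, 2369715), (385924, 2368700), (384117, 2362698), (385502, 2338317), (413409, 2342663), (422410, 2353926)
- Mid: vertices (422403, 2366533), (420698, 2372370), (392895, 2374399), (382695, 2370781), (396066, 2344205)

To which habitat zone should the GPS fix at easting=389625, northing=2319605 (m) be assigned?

Cast a ray rightward from (389625, 2319605). For each polygon, the edges (by vertex number in listed order) whose endpoints lie on opposite sides of northing = 2319605, where each meets that height, and whether that is right or left of the point:
Central: 3–4 at easting≈386504.7 (left), 5–1 at easting≈404585.2 (right) → 1 crossing.
Upper: 3–4 at easting≈420576.7 (right), 4–5 at easting≈431052.3 (right) → 2 crossings.
Outer: no edge straddles that height → 0 crossings.
Mid: no edge straddles that height → 0 crossings.
Only Central has an odd count, so the point is inside Central.

Central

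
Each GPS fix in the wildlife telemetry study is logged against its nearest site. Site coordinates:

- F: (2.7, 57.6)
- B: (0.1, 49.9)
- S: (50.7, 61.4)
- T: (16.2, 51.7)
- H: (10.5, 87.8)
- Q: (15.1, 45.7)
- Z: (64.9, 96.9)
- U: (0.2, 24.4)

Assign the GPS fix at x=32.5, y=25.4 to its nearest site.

Q

Squared distances to each site:
F: 1924.880; B: 1650.010; S: 1627.240; T: 957.380; H: 4377.760; Q: 714.850; Z: 6162.010; U: 1044.290.
Minimum at Q.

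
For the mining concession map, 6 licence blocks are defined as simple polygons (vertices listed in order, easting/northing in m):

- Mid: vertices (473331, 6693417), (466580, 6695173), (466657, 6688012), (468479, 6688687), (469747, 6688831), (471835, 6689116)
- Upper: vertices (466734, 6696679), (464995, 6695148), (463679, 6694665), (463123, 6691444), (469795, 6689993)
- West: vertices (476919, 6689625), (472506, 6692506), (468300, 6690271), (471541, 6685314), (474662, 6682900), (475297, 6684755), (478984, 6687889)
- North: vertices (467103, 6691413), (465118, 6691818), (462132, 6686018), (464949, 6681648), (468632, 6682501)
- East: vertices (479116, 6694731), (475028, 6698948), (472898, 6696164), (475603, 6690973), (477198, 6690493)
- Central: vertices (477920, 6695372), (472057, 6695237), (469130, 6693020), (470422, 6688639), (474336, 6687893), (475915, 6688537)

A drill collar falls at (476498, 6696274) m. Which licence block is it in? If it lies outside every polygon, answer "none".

Cast a ray rightward from (476498, 6696274). For each polygon, the edges (by vertex number in listed order) whose endpoints lie on opposite sides of northing = 6696274, where each meets that height, and whether that is right or left of the point:
Mid: no edge straddles that height → 0 crossings.
Upper: 1–2 at easting≈466274.0 (left), 5–1 at easting≈466919.4 (left) → 0 crossings.
West: no edge straddles that height → 0 crossings.
North: no edge straddles that height → 0 crossings.
East: 1–2 at easting≈477620.2 (right), 2–3 at easting≈472982.2 (left) → 1 crossing.
Central: no edge straddles that height → 0 crossings.
Only East has an odd count, so the point is inside East.

East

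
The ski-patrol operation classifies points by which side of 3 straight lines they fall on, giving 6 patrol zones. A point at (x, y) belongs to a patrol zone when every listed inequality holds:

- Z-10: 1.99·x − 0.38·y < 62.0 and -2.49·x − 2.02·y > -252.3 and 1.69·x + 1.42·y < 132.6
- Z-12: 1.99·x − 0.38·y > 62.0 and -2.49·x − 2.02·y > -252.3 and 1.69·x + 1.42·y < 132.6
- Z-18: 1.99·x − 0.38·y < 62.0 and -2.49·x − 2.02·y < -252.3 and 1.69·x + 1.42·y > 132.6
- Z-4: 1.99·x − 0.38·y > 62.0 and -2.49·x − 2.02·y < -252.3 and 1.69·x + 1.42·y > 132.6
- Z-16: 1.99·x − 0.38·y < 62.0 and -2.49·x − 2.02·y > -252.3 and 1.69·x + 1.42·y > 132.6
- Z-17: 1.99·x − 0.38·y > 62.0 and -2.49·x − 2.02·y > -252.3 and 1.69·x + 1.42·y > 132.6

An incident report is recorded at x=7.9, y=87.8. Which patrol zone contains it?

1.99·7.9 − 0.38·87.8 = -17.643, which is < 62.0
-2.49·7.9 − 2.02·87.8 = -197.027, which is > -252.3
1.69·7.9 + 1.42·87.8 = 138.027, which is > 132.6
This sign pattern matches Z-16.

Z-16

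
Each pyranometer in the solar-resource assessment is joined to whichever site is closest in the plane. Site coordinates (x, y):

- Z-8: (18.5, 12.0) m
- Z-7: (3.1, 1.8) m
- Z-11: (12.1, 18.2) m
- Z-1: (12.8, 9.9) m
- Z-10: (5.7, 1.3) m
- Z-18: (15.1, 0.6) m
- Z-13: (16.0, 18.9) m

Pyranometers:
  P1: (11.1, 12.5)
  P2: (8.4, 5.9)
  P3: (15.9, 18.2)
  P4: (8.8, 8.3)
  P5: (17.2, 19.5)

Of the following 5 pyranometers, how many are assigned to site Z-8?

P1 → Z-1
P2 → Z-10
P3 → Z-13
P4 → Z-1
P5 → Z-13
0 of the 5 go to Z-8.

0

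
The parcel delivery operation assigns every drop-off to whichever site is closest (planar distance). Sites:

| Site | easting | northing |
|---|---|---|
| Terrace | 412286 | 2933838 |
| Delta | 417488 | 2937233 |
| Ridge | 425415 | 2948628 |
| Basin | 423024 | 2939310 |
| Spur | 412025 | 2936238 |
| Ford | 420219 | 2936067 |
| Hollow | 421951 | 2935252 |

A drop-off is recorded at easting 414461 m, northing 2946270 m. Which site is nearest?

Squared distances to each site:
Terrace: 159285249.000; Delta: 90830098.000; Ridge: 125550280.000; Basin: 121766569.000; Spur: 106575120.000; Ford: 137255773.000; Hollow: 177496424.000.
Minimum at Delta.

Delta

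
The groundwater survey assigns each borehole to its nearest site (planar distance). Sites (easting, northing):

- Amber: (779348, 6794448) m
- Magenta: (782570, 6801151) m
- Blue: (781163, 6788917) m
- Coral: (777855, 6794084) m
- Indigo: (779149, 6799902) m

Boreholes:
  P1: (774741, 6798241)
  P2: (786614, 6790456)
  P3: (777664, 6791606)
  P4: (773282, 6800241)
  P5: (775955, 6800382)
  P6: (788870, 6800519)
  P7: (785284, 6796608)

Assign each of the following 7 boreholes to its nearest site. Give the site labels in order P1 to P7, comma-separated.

P1 → Indigo (d²=22189385.00)
P2 → Blue (d²=32081922.00)
P3 → Coral (d²=6176965.00)
P4 → Indigo (d²=34536610.00)
P5 → Indigo (d²=10432036.00)
P6 → Magenta (d²=40089424.00)
P7 → Magenta (d²=28004645.00)

Indigo, Blue, Coral, Indigo, Indigo, Magenta, Magenta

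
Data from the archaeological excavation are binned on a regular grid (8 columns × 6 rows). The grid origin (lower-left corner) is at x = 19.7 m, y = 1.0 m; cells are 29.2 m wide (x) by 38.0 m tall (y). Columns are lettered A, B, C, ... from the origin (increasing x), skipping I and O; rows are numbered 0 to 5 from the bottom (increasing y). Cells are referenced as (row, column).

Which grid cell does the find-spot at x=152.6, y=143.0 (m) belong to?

(3, E)

Column index: ⌊(152.6 − 19.7) / 29.2⌋ = ⌊4.551⌋ = 4 → column E
Row offset from origin: ⌊(143.0 − 1.0) / 38.0⌋ = ⌊3.737⌋ = 3 → row 3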